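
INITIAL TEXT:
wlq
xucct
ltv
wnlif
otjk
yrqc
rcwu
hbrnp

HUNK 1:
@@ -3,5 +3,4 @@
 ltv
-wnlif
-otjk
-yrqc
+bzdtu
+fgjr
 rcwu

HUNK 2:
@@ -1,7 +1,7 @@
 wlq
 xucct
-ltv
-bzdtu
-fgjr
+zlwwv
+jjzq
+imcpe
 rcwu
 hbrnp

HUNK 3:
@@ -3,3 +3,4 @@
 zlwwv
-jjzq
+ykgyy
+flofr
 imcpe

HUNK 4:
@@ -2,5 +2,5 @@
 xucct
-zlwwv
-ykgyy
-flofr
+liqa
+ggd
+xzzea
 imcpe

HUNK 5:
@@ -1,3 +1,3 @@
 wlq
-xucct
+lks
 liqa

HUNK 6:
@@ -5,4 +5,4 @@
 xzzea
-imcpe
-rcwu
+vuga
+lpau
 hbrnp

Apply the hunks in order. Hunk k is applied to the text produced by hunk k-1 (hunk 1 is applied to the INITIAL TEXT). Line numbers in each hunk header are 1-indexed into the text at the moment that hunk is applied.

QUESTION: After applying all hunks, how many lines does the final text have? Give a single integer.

Hunk 1: at line 3 remove [wnlif,otjk,yrqc] add [bzdtu,fgjr] -> 7 lines: wlq xucct ltv bzdtu fgjr rcwu hbrnp
Hunk 2: at line 1 remove [ltv,bzdtu,fgjr] add [zlwwv,jjzq,imcpe] -> 7 lines: wlq xucct zlwwv jjzq imcpe rcwu hbrnp
Hunk 3: at line 3 remove [jjzq] add [ykgyy,flofr] -> 8 lines: wlq xucct zlwwv ykgyy flofr imcpe rcwu hbrnp
Hunk 4: at line 2 remove [zlwwv,ykgyy,flofr] add [liqa,ggd,xzzea] -> 8 lines: wlq xucct liqa ggd xzzea imcpe rcwu hbrnp
Hunk 5: at line 1 remove [xucct] add [lks] -> 8 lines: wlq lks liqa ggd xzzea imcpe rcwu hbrnp
Hunk 6: at line 5 remove [imcpe,rcwu] add [vuga,lpau] -> 8 lines: wlq lks liqa ggd xzzea vuga lpau hbrnp
Final line count: 8

Answer: 8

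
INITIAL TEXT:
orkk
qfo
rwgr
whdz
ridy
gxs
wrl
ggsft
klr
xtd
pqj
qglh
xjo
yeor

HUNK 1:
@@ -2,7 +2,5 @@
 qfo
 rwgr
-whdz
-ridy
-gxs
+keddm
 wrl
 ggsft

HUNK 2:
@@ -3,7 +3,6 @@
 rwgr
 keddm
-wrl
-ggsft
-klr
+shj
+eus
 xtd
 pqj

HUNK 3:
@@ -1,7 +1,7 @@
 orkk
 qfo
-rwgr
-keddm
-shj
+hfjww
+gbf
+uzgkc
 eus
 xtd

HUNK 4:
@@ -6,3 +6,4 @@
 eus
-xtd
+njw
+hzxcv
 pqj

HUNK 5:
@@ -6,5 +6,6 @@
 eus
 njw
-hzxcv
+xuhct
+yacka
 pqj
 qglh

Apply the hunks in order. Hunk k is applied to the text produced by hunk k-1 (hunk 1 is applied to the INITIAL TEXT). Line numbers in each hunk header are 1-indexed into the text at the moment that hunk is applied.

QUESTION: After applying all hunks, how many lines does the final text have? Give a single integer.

Hunk 1: at line 2 remove [whdz,ridy,gxs] add [keddm] -> 12 lines: orkk qfo rwgr keddm wrl ggsft klr xtd pqj qglh xjo yeor
Hunk 2: at line 3 remove [wrl,ggsft,klr] add [shj,eus] -> 11 lines: orkk qfo rwgr keddm shj eus xtd pqj qglh xjo yeor
Hunk 3: at line 1 remove [rwgr,keddm,shj] add [hfjww,gbf,uzgkc] -> 11 lines: orkk qfo hfjww gbf uzgkc eus xtd pqj qglh xjo yeor
Hunk 4: at line 6 remove [xtd] add [njw,hzxcv] -> 12 lines: orkk qfo hfjww gbf uzgkc eus njw hzxcv pqj qglh xjo yeor
Hunk 5: at line 6 remove [hzxcv] add [xuhct,yacka] -> 13 lines: orkk qfo hfjww gbf uzgkc eus njw xuhct yacka pqj qglh xjo yeor
Final line count: 13

Answer: 13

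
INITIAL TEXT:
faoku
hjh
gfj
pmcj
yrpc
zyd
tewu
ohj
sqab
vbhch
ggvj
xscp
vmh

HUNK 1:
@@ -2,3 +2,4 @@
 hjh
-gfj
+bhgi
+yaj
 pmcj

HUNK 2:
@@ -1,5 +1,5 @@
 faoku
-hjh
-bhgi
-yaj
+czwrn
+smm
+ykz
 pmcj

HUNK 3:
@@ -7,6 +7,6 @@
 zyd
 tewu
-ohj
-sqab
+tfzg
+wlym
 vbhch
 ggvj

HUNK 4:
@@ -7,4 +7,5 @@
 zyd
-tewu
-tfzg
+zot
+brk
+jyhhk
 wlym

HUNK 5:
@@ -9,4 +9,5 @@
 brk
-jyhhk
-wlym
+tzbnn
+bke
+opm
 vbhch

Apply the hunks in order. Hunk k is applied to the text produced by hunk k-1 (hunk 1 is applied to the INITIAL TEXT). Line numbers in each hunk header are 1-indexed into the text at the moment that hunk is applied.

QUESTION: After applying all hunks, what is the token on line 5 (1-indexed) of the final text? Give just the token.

Answer: pmcj

Derivation:
Hunk 1: at line 2 remove [gfj] add [bhgi,yaj] -> 14 lines: faoku hjh bhgi yaj pmcj yrpc zyd tewu ohj sqab vbhch ggvj xscp vmh
Hunk 2: at line 1 remove [hjh,bhgi,yaj] add [czwrn,smm,ykz] -> 14 lines: faoku czwrn smm ykz pmcj yrpc zyd tewu ohj sqab vbhch ggvj xscp vmh
Hunk 3: at line 7 remove [ohj,sqab] add [tfzg,wlym] -> 14 lines: faoku czwrn smm ykz pmcj yrpc zyd tewu tfzg wlym vbhch ggvj xscp vmh
Hunk 4: at line 7 remove [tewu,tfzg] add [zot,brk,jyhhk] -> 15 lines: faoku czwrn smm ykz pmcj yrpc zyd zot brk jyhhk wlym vbhch ggvj xscp vmh
Hunk 5: at line 9 remove [jyhhk,wlym] add [tzbnn,bke,opm] -> 16 lines: faoku czwrn smm ykz pmcj yrpc zyd zot brk tzbnn bke opm vbhch ggvj xscp vmh
Final line 5: pmcj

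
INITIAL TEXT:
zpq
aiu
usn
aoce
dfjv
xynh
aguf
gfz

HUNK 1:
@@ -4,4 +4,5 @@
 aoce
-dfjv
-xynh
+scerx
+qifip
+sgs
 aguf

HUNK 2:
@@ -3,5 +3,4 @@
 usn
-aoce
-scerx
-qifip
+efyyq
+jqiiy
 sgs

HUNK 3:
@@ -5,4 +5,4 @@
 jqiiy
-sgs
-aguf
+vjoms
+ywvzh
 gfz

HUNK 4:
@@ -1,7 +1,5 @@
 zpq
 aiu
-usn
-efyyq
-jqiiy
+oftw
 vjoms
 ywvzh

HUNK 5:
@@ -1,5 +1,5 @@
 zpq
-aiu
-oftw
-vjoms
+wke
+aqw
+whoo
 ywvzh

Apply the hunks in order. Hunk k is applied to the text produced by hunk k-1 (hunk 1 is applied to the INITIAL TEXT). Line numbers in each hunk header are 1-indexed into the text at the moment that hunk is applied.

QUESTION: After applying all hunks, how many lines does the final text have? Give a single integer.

Answer: 6

Derivation:
Hunk 1: at line 4 remove [dfjv,xynh] add [scerx,qifip,sgs] -> 9 lines: zpq aiu usn aoce scerx qifip sgs aguf gfz
Hunk 2: at line 3 remove [aoce,scerx,qifip] add [efyyq,jqiiy] -> 8 lines: zpq aiu usn efyyq jqiiy sgs aguf gfz
Hunk 3: at line 5 remove [sgs,aguf] add [vjoms,ywvzh] -> 8 lines: zpq aiu usn efyyq jqiiy vjoms ywvzh gfz
Hunk 4: at line 1 remove [usn,efyyq,jqiiy] add [oftw] -> 6 lines: zpq aiu oftw vjoms ywvzh gfz
Hunk 5: at line 1 remove [aiu,oftw,vjoms] add [wke,aqw,whoo] -> 6 lines: zpq wke aqw whoo ywvzh gfz
Final line count: 6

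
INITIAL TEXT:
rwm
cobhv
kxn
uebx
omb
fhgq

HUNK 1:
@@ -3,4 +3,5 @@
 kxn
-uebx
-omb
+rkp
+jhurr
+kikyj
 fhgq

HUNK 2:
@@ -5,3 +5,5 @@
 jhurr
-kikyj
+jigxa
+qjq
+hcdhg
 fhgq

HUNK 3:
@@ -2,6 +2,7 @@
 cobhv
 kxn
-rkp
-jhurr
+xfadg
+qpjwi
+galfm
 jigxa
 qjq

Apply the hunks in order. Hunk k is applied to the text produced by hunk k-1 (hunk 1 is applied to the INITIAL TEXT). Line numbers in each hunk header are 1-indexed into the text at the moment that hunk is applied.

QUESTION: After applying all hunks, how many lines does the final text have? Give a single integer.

Answer: 10

Derivation:
Hunk 1: at line 3 remove [uebx,omb] add [rkp,jhurr,kikyj] -> 7 lines: rwm cobhv kxn rkp jhurr kikyj fhgq
Hunk 2: at line 5 remove [kikyj] add [jigxa,qjq,hcdhg] -> 9 lines: rwm cobhv kxn rkp jhurr jigxa qjq hcdhg fhgq
Hunk 3: at line 2 remove [rkp,jhurr] add [xfadg,qpjwi,galfm] -> 10 lines: rwm cobhv kxn xfadg qpjwi galfm jigxa qjq hcdhg fhgq
Final line count: 10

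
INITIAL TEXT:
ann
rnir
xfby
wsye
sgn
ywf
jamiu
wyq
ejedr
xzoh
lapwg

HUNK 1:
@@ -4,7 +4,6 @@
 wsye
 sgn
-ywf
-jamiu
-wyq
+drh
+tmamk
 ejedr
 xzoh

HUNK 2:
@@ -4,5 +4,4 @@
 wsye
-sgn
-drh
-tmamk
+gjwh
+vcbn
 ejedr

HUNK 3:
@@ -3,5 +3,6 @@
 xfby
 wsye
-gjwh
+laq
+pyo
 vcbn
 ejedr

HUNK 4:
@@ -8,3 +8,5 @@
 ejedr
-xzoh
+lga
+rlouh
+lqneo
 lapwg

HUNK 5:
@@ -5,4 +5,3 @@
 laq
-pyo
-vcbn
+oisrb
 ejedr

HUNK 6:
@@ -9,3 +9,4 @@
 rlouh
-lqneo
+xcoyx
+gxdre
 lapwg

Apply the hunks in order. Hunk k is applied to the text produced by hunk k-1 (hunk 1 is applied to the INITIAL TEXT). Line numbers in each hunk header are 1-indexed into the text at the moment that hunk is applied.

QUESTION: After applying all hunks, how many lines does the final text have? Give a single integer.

Hunk 1: at line 4 remove [ywf,jamiu,wyq] add [drh,tmamk] -> 10 lines: ann rnir xfby wsye sgn drh tmamk ejedr xzoh lapwg
Hunk 2: at line 4 remove [sgn,drh,tmamk] add [gjwh,vcbn] -> 9 lines: ann rnir xfby wsye gjwh vcbn ejedr xzoh lapwg
Hunk 3: at line 3 remove [gjwh] add [laq,pyo] -> 10 lines: ann rnir xfby wsye laq pyo vcbn ejedr xzoh lapwg
Hunk 4: at line 8 remove [xzoh] add [lga,rlouh,lqneo] -> 12 lines: ann rnir xfby wsye laq pyo vcbn ejedr lga rlouh lqneo lapwg
Hunk 5: at line 5 remove [pyo,vcbn] add [oisrb] -> 11 lines: ann rnir xfby wsye laq oisrb ejedr lga rlouh lqneo lapwg
Hunk 6: at line 9 remove [lqneo] add [xcoyx,gxdre] -> 12 lines: ann rnir xfby wsye laq oisrb ejedr lga rlouh xcoyx gxdre lapwg
Final line count: 12

Answer: 12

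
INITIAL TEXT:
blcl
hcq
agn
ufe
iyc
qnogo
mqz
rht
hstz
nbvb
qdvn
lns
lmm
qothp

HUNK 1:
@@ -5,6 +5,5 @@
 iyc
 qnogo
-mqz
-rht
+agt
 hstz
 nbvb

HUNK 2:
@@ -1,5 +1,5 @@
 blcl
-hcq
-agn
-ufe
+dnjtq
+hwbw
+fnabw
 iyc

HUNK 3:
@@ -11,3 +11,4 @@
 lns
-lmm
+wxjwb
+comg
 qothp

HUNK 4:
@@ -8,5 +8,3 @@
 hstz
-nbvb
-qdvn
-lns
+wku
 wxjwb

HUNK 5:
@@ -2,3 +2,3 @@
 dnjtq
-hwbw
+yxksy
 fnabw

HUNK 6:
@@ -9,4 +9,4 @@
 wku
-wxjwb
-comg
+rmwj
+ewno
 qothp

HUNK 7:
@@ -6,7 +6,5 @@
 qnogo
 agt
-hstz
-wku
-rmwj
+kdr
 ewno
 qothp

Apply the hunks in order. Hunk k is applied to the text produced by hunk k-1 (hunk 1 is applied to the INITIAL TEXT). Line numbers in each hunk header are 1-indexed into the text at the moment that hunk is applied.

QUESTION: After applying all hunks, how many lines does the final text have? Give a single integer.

Hunk 1: at line 5 remove [mqz,rht] add [agt] -> 13 lines: blcl hcq agn ufe iyc qnogo agt hstz nbvb qdvn lns lmm qothp
Hunk 2: at line 1 remove [hcq,agn,ufe] add [dnjtq,hwbw,fnabw] -> 13 lines: blcl dnjtq hwbw fnabw iyc qnogo agt hstz nbvb qdvn lns lmm qothp
Hunk 3: at line 11 remove [lmm] add [wxjwb,comg] -> 14 lines: blcl dnjtq hwbw fnabw iyc qnogo agt hstz nbvb qdvn lns wxjwb comg qothp
Hunk 4: at line 8 remove [nbvb,qdvn,lns] add [wku] -> 12 lines: blcl dnjtq hwbw fnabw iyc qnogo agt hstz wku wxjwb comg qothp
Hunk 5: at line 2 remove [hwbw] add [yxksy] -> 12 lines: blcl dnjtq yxksy fnabw iyc qnogo agt hstz wku wxjwb comg qothp
Hunk 6: at line 9 remove [wxjwb,comg] add [rmwj,ewno] -> 12 lines: blcl dnjtq yxksy fnabw iyc qnogo agt hstz wku rmwj ewno qothp
Hunk 7: at line 6 remove [hstz,wku,rmwj] add [kdr] -> 10 lines: blcl dnjtq yxksy fnabw iyc qnogo agt kdr ewno qothp
Final line count: 10

Answer: 10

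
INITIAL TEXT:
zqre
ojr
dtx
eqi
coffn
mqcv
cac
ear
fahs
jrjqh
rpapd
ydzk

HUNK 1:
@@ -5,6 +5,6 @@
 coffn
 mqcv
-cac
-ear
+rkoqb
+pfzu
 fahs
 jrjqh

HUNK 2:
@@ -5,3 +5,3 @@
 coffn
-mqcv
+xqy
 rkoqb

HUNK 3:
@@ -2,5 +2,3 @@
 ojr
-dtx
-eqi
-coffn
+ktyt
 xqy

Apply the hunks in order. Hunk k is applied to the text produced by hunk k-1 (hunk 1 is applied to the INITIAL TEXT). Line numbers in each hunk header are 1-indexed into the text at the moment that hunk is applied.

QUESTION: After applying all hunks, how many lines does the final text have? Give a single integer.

Answer: 10

Derivation:
Hunk 1: at line 5 remove [cac,ear] add [rkoqb,pfzu] -> 12 lines: zqre ojr dtx eqi coffn mqcv rkoqb pfzu fahs jrjqh rpapd ydzk
Hunk 2: at line 5 remove [mqcv] add [xqy] -> 12 lines: zqre ojr dtx eqi coffn xqy rkoqb pfzu fahs jrjqh rpapd ydzk
Hunk 3: at line 2 remove [dtx,eqi,coffn] add [ktyt] -> 10 lines: zqre ojr ktyt xqy rkoqb pfzu fahs jrjqh rpapd ydzk
Final line count: 10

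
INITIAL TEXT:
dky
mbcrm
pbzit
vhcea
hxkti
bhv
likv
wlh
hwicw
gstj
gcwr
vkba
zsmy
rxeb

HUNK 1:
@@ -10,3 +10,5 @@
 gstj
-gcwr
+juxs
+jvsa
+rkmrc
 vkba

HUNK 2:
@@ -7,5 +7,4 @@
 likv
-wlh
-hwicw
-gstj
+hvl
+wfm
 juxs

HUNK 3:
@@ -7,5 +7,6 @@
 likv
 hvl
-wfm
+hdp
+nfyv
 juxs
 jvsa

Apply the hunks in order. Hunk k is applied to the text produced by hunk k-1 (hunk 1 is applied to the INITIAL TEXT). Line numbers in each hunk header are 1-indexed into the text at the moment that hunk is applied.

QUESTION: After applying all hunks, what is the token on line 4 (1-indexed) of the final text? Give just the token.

Answer: vhcea

Derivation:
Hunk 1: at line 10 remove [gcwr] add [juxs,jvsa,rkmrc] -> 16 lines: dky mbcrm pbzit vhcea hxkti bhv likv wlh hwicw gstj juxs jvsa rkmrc vkba zsmy rxeb
Hunk 2: at line 7 remove [wlh,hwicw,gstj] add [hvl,wfm] -> 15 lines: dky mbcrm pbzit vhcea hxkti bhv likv hvl wfm juxs jvsa rkmrc vkba zsmy rxeb
Hunk 3: at line 7 remove [wfm] add [hdp,nfyv] -> 16 lines: dky mbcrm pbzit vhcea hxkti bhv likv hvl hdp nfyv juxs jvsa rkmrc vkba zsmy rxeb
Final line 4: vhcea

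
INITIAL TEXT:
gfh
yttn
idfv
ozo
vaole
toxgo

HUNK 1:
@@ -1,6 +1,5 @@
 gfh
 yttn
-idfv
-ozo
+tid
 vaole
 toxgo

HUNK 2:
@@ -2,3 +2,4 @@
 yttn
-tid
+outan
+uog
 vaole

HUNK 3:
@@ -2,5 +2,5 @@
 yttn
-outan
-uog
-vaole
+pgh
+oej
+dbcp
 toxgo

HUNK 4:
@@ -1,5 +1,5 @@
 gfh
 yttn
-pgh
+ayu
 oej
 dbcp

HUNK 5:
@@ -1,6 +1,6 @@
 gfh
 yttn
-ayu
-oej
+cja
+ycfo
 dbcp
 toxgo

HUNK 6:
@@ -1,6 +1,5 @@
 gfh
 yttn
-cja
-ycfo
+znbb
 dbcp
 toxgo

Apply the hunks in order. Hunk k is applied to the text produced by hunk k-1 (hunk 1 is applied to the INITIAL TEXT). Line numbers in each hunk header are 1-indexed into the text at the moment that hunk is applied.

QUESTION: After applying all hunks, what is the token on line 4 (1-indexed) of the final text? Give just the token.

Hunk 1: at line 1 remove [idfv,ozo] add [tid] -> 5 lines: gfh yttn tid vaole toxgo
Hunk 2: at line 2 remove [tid] add [outan,uog] -> 6 lines: gfh yttn outan uog vaole toxgo
Hunk 3: at line 2 remove [outan,uog,vaole] add [pgh,oej,dbcp] -> 6 lines: gfh yttn pgh oej dbcp toxgo
Hunk 4: at line 1 remove [pgh] add [ayu] -> 6 lines: gfh yttn ayu oej dbcp toxgo
Hunk 5: at line 1 remove [ayu,oej] add [cja,ycfo] -> 6 lines: gfh yttn cja ycfo dbcp toxgo
Hunk 6: at line 1 remove [cja,ycfo] add [znbb] -> 5 lines: gfh yttn znbb dbcp toxgo
Final line 4: dbcp

Answer: dbcp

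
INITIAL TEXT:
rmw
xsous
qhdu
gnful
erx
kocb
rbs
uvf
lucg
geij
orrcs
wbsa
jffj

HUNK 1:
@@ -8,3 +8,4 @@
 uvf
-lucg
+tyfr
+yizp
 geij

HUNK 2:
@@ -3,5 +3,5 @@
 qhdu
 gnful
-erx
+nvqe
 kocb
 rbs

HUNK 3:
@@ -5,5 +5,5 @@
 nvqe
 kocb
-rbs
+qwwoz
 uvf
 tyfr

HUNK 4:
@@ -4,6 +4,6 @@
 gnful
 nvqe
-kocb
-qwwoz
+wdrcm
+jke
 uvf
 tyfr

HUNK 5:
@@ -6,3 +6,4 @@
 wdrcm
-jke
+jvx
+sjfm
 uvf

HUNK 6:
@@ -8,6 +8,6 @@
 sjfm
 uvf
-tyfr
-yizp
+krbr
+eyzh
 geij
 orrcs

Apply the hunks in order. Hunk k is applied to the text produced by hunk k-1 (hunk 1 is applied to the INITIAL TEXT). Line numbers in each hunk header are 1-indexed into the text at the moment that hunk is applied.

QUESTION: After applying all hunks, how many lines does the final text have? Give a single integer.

Answer: 15

Derivation:
Hunk 1: at line 8 remove [lucg] add [tyfr,yizp] -> 14 lines: rmw xsous qhdu gnful erx kocb rbs uvf tyfr yizp geij orrcs wbsa jffj
Hunk 2: at line 3 remove [erx] add [nvqe] -> 14 lines: rmw xsous qhdu gnful nvqe kocb rbs uvf tyfr yizp geij orrcs wbsa jffj
Hunk 3: at line 5 remove [rbs] add [qwwoz] -> 14 lines: rmw xsous qhdu gnful nvqe kocb qwwoz uvf tyfr yizp geij orrcs wbsa jffj
Hunk 4: at line 4 remove [kocb,qwwoz] add [wdrcm,jke] -> 14 lines: rmw xsous qhdu gnful nvqe wdrcm jke uvf tyfr yizp geij orrcs wbsa jffj
Hunk 5: at line 6 remove [jke] add [jvx,sjfm] -> 15 lines: rmw xsous qhdu gnful nvqe wdrcm jvx sjfm uvf tyfr yizp geij orrcs wbsa jffj
Hunk 6: at line 8 remove [tyfr,yizp] add [krbr,eyzh] -> 15 lines: rmw xsous qhdu gnful nvqe wdrcm jvx sjfm uvf krbr eyzh geij orrcs wbsa jffj
Final line count: 15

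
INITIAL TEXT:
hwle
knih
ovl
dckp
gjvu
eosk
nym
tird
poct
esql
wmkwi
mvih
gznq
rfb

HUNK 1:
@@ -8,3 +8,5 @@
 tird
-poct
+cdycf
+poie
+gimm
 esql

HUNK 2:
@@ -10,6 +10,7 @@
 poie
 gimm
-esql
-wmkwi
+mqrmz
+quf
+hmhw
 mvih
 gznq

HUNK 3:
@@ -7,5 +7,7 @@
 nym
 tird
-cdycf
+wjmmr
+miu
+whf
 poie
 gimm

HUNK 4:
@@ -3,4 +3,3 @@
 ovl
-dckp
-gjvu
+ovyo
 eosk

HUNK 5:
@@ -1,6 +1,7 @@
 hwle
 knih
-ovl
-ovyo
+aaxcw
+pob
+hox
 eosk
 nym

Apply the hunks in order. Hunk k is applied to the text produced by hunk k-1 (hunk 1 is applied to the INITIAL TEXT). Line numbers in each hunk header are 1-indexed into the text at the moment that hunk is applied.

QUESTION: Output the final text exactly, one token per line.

Answer: hwle
knih
aaxcw
pob
hox
eosk
nym
tird
wjmmr
miu
whf
poie
gimm
mqrmz
quf
hmhw
mvih
gznq
rfb

Derivation:
Hunk 1: at line 8 remove [poct] add [cdycf,poie,gimm] -> 16 lines: hwle knih ovl dckp gjvu eosk nym tird cdycf poie gimm esql wmkwi mvih gznq rfb
Hunk 2: at line 10 remove [esql,wmkwi] add [mqrmz,quf,hmhw] -> 17 lines: hwle knih ovl dckp gjvu eosk nym tird cdycf poie gimm mqrmz quf hmhw mvih gznq rfb
Hunk 3: at line 7 remove [cdycf] add [wjmmr,miu,whf] -> 19 lines: hwle knih ovl dckp gjvu eosk nym tird wjmmr miu whf poie gimm mqrmz quf hmhw mvih gznq rfb
Hunk 4: at line 3 remove [dckp,gjvu] add [ovyo] -> 18 lines: hwle knih ovl ovyo eosk nym tird wjmmr miu whf poie gimm mqrmz quf hmhw mvih gznq rfb
Hunk 5: at line 1 remove [ovl,ovyo] add [aaxcw,pob,hox] -> 19 lines: hwle knih aaxcw pob hox eosk nym tird wjmmr miu whf poie gimm mqrmz quf hmhw mvih gznq rfb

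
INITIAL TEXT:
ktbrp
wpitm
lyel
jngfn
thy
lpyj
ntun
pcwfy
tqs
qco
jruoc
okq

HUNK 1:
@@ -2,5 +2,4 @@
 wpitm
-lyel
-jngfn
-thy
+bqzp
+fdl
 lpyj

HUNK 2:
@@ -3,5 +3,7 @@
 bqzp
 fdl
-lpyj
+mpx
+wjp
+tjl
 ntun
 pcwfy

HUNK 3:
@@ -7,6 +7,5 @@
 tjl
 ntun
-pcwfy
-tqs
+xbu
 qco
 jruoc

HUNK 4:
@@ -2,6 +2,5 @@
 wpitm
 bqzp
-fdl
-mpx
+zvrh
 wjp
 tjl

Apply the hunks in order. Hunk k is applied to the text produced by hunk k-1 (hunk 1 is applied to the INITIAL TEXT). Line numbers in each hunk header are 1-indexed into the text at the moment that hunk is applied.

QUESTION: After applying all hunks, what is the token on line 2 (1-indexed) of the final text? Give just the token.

Answer: wpitm

Derivation:
Hunk 1: at line 2 remove [lyel,jngfn,thy] add [bqzp,fdl] -> 11 lines: ktbrp wpitm bqzp fdl lpyj ntun pcwfy tqs qco jruoc okq
Hunk 2: at line 3 remove [lpyj] add [mpx,wjp,tjl] -> 13 lines: ktbrp wpitm bqzp fdl mpx wjp tjl ntun pcwfy tqs qco jruoc okq
Hunk 3: at line 7 remove [pcwfy,tqs] add [xbu] -> 12 lines: ktbrp wpitm bqzp fdl mpx wjp tjl ntun xbu qco jruoc okq
Hunk 4: at line 2 remove [fdl,mpx] add [zvrh] -> 11 lines: ktbrp wpitm bqzp zvrh wjp tjl ntun xbu qco jruoc okq
Final line 2: wpitm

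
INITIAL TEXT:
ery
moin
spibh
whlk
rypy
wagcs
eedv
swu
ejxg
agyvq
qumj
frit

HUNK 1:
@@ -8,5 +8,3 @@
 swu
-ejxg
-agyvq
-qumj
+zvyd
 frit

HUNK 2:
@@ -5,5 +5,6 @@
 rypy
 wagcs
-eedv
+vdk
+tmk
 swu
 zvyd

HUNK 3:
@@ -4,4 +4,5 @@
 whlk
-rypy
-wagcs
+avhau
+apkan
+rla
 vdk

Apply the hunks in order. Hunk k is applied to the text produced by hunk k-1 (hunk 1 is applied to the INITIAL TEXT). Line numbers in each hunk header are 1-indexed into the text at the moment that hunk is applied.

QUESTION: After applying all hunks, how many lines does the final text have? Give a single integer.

Answer: 12

Derivation:
Hunk 1: at line 8 remove [ejxg,agyvq,qumj] add [zvyd] -> 10 lines: ery moin spibh whlk rypy wagcs eedv swu zvyd frit
Hunk 2: at line 5 remove [eedv] add [vdk,tmk] -> 11 lines: ery moin spibh whlk rypy wagcs vdk tmk swu zvyd frit
Hunk 3: at line 4 remove [rypy,wagcs] add [avhau,apkan,rla] -> 12 lines: ery moin spibh whlk avhau apkan rla vdk tmk swu zvyd frit
Final line count: 12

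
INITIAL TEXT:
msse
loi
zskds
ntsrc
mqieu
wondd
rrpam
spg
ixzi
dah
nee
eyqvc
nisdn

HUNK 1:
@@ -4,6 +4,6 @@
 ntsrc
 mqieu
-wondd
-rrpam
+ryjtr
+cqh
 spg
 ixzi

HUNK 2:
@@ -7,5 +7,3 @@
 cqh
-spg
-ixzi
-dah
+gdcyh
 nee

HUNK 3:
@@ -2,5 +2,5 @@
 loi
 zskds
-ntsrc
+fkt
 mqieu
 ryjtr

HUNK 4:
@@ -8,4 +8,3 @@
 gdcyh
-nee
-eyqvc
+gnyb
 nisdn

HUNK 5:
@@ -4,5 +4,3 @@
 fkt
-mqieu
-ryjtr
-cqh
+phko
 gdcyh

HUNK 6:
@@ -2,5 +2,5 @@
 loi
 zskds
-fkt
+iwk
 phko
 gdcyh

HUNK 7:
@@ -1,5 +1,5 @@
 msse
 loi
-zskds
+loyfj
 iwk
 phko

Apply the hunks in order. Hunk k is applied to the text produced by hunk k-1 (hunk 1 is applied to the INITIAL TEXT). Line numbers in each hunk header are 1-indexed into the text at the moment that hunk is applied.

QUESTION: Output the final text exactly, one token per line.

Answer: msse
loi
loyfj
iwk
phko
gdcyh
gnyb
nisdn

Derivation:
Hunk 1: at line 4 remove [wondd,rrpam] add [ryjtr,cqh] -> 13 lines: msse loi zskds ntsrc mqieu ryjtr cqh spg ixzi dah nee eyqvc nisdn
Hunk 2: at line 7 remove [spg,ixzi,dah] add [gdcyh] -> 11 lines: msse loi zskds ntsrc mqieu ryjtr cqh gdcyh nee eyqvc nisdn
Hunk 3: at line 2 remove [ntsrc] add [fkt] -> 11 lines: msse loi zskds fkt mqieu ryjtr cqh gdcyh nee eyqvc nisdn
Hunk 4: at line 8 remove [nee,eyqvc] add [gnyb] -> 10 lines: msse loi zskds fkt mqieu ryjtr cqh gdcyh gnyb nisdn
Hunk 5: at line 4 remove [mqieu,ryjtr,cqh] add [phko] -> 8 lines: msse loi zskds fkt phko gdcyh gnyb nisdn
Hunk 6: at line 2 remove [fkt] add [iwk] -> 8 lines: msse loi zskds iwk phko gdcyh gnyb nisdn
Hunk 7: at line 1 remove [zskds] add [loyfj] -> 8 lines: msse loi loyfj iwk phko gdcyh gnyb nisdn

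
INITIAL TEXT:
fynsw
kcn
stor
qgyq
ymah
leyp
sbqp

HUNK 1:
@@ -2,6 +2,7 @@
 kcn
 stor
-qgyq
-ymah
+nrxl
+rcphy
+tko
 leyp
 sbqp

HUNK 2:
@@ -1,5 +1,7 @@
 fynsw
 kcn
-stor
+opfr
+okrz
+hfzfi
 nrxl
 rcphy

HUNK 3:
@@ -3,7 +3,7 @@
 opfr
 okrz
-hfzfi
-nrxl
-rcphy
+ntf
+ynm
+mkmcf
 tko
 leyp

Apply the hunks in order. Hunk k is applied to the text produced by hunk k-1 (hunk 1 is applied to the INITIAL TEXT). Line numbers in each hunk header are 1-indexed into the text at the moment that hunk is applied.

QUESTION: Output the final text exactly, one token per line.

Answer: fynsw
kcn
opfr
okrz
ntf
ynm
mkmcf
tko
leyp
sbqp

Derivation:
Hunk 1: at line 2 remove [qgyq,ymah] add [nrxl,rcphy,tko] -> 8 lines: fynsw kcn stor nrxl rcphy tko leyp sbqp
Hunk 2: at line 1 remove [stor] add [opfr,okrz,hfzfi] -> 10 lines: fynsw kcn opfr okrz hfzfi nrxl rcphy tko leyp sbqp
Hunk 3: at line 3 remove [hfzfi,nrxl,rcphy] add [ntf,ynm,mkmcf] -> 10 lines: fynsw kcn opfr okrz ntf ynm mkmcf tko leyp sbqp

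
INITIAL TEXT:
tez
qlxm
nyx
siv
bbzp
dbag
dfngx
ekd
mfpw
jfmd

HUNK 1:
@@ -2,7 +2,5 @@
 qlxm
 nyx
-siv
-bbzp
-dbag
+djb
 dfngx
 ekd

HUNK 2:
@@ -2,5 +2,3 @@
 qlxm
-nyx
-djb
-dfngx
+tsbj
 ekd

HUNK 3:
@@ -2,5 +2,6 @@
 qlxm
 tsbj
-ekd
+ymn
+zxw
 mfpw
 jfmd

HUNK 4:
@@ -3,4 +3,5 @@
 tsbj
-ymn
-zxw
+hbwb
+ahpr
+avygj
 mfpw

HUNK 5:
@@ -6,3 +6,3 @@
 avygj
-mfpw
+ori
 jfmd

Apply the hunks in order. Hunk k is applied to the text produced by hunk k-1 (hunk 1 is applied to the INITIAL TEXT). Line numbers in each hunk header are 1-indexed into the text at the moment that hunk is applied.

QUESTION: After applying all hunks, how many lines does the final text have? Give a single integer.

Answer: 8

Derivation:
Hunk 1: at line 2 remove [siv,bbzp,dbag] add [djb] -> 8 lines: tez qlxm nyx djb dfngx ekd mfpw jfmd
Hunk 2: at line 2 remove [nyx,djb,dfngx] add [tsbj] -> 6 lines: tez qlxm tsbj ekd mfpw jfmd
Hunk 3: at line 2 remove [ekd] add [ymn,zxw] -> 7 lines: tez qlxm tsbj ymn zxw mfpw jfmd
Hunk 4: at line 3 remove [ymn,zxw] add [hbwb,ahpr,avygj] -> 8 lines: tez qlxm tsbj hbwb ahpr avygj mfpw jfmd
Hunk 5: at line 6 remove [mfpw] add [ori] -> 8 lines: tez qlxm tsbj hbwb ahpr avygj ori jfmd
Final line count: 8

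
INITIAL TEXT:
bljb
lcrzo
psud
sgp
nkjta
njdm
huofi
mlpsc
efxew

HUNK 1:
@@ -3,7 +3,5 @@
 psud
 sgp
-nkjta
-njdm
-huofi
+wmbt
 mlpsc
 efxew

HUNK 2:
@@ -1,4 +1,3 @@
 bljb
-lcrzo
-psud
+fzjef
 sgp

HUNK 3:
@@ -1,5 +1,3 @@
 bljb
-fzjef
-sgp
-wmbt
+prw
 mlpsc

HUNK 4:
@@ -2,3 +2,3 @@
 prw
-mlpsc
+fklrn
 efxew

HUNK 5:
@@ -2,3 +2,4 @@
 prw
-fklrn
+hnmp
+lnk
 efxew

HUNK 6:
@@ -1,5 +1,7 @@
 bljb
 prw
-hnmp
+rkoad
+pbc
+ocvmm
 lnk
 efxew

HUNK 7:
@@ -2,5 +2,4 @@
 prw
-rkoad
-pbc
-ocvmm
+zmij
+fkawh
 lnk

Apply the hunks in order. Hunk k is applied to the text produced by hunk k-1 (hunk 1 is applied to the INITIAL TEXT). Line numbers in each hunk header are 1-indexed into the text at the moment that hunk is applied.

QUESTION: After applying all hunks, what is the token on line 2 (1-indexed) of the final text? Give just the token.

Hunk 1: at line 3 remove [nkjta,njdm,huofi] add [wmbt] -> 7 lines: bljb lcrzo psud sgp wmbt mlpsc efxew
Hunk 2: at line 1 remove [lcrzo,psud] add [fzjef] -> 6 lines: bljb fzjef sgp wmbt mlpsc efxew
Hunk 3: at line 1 remove [fzjef,sgp,wmbt] add [prw] -> 4 lines: bljb prw mlpsc efxew
Hunk 4: at line 2 remove [mlpsc] add [fklrn] -> 4 lines: bljb prw fklrn efxew
Hunk 5: at line 2 remove [fklrn] add [hnmp,lnk] -> 5 lines: bljb prw hnmp lnk efxew
Hunk 6: at line 1 remove [hnmp] add [rkoad,pbc,ocvmm] -> 7 lines: bljb prw rkoad pbc ocvmm lnk efxew
Hunk 7: at line 2 remove [rkoad,pbc,ocvmm] add [zmij,fkawh] -> 6 lines: bljb prw zmij fkawh lnk efxew
Final line 2: prw

Answer: prw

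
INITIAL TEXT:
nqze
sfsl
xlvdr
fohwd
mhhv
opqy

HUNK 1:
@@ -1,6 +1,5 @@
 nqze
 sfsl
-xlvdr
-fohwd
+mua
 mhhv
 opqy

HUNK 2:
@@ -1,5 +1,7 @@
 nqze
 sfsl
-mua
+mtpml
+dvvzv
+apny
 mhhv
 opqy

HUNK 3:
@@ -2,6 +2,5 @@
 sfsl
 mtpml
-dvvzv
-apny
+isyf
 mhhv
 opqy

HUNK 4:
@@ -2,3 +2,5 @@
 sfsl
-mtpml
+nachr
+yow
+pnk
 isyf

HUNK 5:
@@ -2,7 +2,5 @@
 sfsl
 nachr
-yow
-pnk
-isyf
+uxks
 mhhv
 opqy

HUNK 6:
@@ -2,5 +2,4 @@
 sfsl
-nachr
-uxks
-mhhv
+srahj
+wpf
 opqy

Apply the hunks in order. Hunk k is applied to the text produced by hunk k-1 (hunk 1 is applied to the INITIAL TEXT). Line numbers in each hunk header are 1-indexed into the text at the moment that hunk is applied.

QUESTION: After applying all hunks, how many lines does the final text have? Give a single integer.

Answer: 5

Derivation:
Hunk 1: at line 1 remove [xlvdr,fohwd] add [mua] -> 5 lines: nqze sfsl mua mhhv opqy
Hunk 2: at line 1 remove [mua] add [mtpml,dvvzv,apny] -> 7 lines: nqze sfsl mtpml dvvzv apny mhhv opqy
Hunk 3: at line 2 remove [dvvzv,apny] add [isyf] -> 6 lines: nqze sfsl mtpml isyf mhhv opqy
Hunk 4: at line 2 remove [mtpml] add [nachr,yow,pnk] -> 8 lines: nqze sfsl nachr yow pnk isyf mhhv opqy
Hunk 5: at line 2 remove [yow,pnk,isyf] add [uxks] -> 6 lines: nqze sfsl nachr uxks mhhv opqy
Hunk 6: at line 2 remove [nachr,uxks,mhhv] add [srahj,wpf] -> 5 lines: nqze sfsl srahj wpf opqy
Final line count: 5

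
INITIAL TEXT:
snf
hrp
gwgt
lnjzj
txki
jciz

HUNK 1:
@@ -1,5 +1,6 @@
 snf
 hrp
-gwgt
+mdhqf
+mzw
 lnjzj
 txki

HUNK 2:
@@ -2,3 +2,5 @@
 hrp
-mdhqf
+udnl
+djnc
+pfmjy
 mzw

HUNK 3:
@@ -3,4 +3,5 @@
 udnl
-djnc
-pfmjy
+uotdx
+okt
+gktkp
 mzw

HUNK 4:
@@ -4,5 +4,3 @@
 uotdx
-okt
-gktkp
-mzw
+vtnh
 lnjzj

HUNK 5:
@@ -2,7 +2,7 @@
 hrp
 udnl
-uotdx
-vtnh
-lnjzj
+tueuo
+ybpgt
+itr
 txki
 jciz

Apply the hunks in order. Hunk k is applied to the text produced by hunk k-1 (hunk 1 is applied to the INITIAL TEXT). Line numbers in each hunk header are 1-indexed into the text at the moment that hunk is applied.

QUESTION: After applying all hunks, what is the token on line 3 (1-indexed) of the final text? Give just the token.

Answer: udnl

Derivation:
Hunk 1: at line 1 remove [gwgt] add [mdhqf,mzw] -> 7 lines: snf hrp mdhqf mzw lnjzj txki jciz
Hunk 2: at line 2 remove [mdhqf] add [udnl,djnc,pfmjy] -> 9 lines: snf hrp udnl djnc pfmjy mzw lnjzj txki jciz
Hunk 3: at line 3 remove [djnc,pfmjy] add [uotdx,okt,gktkp] -> 10 lines: snf hrp udnl uotdx okt gktkp mzw lnjzj txki jciz
Hunk 4: at line 4 remove [okt,gktkp,mzw] add [vtnh] -> 8 lines: snf hrp udnl uotdx vtnh lnjzj txki jciz
Hunk 5: at line 2 remove [uotdx,vtnh,lnjzj] add [tueuo,ybpgt,itr] -> 8 lines: snf hrp udnl tueuo ybpgt itr txki jciz
Final line 3: udnl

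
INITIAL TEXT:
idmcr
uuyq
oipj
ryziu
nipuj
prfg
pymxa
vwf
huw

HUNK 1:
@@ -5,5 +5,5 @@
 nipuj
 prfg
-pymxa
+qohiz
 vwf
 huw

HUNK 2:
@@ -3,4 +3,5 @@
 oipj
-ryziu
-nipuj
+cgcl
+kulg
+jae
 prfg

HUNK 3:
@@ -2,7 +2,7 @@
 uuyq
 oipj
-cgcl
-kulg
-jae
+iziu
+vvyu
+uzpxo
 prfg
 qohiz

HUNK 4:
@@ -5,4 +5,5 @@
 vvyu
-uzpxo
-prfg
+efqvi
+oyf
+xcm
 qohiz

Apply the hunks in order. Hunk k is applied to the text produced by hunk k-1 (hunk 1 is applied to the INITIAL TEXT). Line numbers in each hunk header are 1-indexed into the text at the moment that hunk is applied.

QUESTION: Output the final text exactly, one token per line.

Answer: idmcr
uuyq
oipj
iziu
vvyu
efqvi
oyf
xcm
qohiz
vwf
huw

Derivation:
Hunk 1: at line 5 remove [pymxa] add [qohiz] -> 9 lines: idmcr uuyq oipj ryziu nipuj prfg qohiz vwf huw
Hunk 2: at line 3 remove [ryziu,nipuj] add [cgcl,kulg,jae] -> 10 lines: idmcr uuyq oipj cgcl kulg jae prfg qohiz vwf huw
Hunk 3: at line 2 remove [cgcl,kulg,jae] add [iziu,vvyu,uzpxo] -> 10 lines: idmcr uuyq oipj iziu vvyu uzpxo prfg qohiz vwf huw
Hunk 4: at line 5 remove [uzpxo,prfg] add [efqvi,oyf,xcm] -> 11 lines: idmcr uuyq oipj iziu vvyu efqvi oyf xcm qohiz vwf huw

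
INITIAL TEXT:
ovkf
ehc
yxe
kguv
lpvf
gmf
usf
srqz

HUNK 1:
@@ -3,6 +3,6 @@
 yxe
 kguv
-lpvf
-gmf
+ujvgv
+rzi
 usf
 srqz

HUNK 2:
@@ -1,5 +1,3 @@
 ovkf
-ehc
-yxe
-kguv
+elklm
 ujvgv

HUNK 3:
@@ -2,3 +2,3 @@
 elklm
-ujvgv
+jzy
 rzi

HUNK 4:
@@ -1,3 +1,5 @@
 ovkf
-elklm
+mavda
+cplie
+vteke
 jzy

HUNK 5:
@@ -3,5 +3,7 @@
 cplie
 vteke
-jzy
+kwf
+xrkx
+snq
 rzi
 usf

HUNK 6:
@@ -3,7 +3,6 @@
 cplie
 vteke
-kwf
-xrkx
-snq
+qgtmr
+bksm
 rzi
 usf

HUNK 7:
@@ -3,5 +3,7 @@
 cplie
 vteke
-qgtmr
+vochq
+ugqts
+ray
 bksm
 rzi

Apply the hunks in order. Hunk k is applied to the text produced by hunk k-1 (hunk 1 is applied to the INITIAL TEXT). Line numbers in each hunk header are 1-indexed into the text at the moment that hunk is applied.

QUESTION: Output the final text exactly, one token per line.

Answer: ovkf
mavda
cplie
vteke
vochq
ugqts
ray
bksm
rzi
usf
srqz

Derivation:
Hunk 1: at line 3 remove [lpvf,gmf] add [ujvgv,rzi] -> 8 lines: ovkf ehc yxe kguv ujvgv rzi usf srqz
Hunk 2: at line 1 remove [ehc,yxe,kguv] add [elklm] -> 6 lines: ovkf elklm ujvgv rzi usf srqz
Hunk 3: at line 2 remove [ujvgv] add [jzy] -> 6 lines: ovkf elklm jzy rzi usf srqz
Hunk 4: at line 1 remove [elklm] add [mavda,cplie,vteke] -> 8 lines: ovkf mavda cplie vteke jzy rzi usf srqz
Hunk 5: at line 3 remove [jzy] add [kwf,xrkx,snq] -> 10 lines: ovkf mavda cplie vteke kwf xrkx snq rzi usf srqz
Hunk 6: at line 3 remove [kwf,xrkx,snq] add [qgtmr,bksm] -> 9 lines: ovkf mavda cplie vteke qgtmr bksm rzi usf srqz
Hunk 7: at line 3 remove [qgtmr] add [vochq,ugqts,ray] -> 11 lines: ovkf mavda cplie vteke vochq ugqts ray bksm rzi usf srqz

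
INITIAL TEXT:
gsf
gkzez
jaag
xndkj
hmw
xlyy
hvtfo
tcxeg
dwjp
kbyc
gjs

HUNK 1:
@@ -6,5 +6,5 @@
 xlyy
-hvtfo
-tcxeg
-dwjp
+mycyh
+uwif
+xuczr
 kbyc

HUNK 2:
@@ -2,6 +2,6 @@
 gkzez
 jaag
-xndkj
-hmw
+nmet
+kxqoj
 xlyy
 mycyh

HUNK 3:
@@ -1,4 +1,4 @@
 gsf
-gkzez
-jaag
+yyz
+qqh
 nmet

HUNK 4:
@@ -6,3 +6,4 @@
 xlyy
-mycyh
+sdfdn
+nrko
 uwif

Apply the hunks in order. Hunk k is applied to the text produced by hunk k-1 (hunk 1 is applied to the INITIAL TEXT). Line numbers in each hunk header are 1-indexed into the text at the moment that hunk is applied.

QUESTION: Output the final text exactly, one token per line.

Hunk 1: at line 6 remove [hvtfo,tcxeg,dwjp] add [mycyh,uwif,xuczr] -> 11 lines: gsf gkzez jaag xndkj hmw xlyy mycyh uwif xuczr kbyc gjs
Hunk 2: at line 2 remove [xndkj,hmw] add [nmet,kxqoj] -> 11 lines: gsf gkzez jaag nmet kxqoj xlyy mycyh uwif xuczr kbyc gjs
Hunk 3: at line 1 remove [gkzez,jaag] add [yyz,qqh] -> 11 lines: gsf yyz qqh nmet kxqoj xlyy mycyh uwif xuczr kbyc gjs
Hunk 4: at line 6 remove [mycyh] add [sdfdn,nrko] -> 12 lines: gsf yyz qqh nmet kxqoj xlyy sdfdn nrko uwif xuczr kbyc gjs

Answer: gsf
yyz
qqh
nmet
kxqoj
xlyy
sdfdn
nrko
uwif
xuczr
kbyc
gjs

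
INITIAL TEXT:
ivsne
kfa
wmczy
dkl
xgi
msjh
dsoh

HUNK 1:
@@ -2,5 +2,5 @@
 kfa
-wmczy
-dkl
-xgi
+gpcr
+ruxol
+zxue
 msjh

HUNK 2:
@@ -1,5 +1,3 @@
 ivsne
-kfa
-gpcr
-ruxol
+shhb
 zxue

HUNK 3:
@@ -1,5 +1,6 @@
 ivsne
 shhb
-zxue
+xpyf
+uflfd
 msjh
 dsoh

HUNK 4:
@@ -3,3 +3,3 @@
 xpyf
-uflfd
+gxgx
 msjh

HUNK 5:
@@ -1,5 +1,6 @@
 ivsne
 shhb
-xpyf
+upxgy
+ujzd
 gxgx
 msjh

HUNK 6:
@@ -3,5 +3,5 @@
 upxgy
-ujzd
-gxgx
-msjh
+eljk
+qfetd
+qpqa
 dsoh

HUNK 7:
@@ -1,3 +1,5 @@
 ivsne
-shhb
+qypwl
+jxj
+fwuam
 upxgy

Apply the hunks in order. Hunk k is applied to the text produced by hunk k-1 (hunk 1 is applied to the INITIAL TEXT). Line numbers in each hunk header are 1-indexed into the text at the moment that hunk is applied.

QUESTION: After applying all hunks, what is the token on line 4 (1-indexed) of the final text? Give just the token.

Hunk 1: at line 2 remove [wmczy,dkl,xgi] add [gpcr,ruxol,zxue] -> 7 lines: ivsne kfa gpcr ruxol zxue msjh dsoh
Hunk 2: at line 1 remove [kfa,gpcr,ruxol] add [shhb] -> 5 lines: ivsne shhb zxue msjh dsoh
Hunk 3: at line 1 remove [zxue] add [xpyf,uflfd] -> 6 lines: ivsne shhb xpyf uflfd msjh dsoh
Hunk 4: at line 3 remove [uflfd] add [gxgx] -> 6 lines: ivsne shhb xpyf gxgx msjh dsoh
Hunk 5: at line 1 remove [xpyf] add [upxgy,ujzd] -> 7 lines: ivsne shhb upxgy ujzd gxgx msjh dsoh
Hunk 6: at line 3 remove [ujzd,gxgx,msjh] add [eljk,qfetd,qpqa] -> 7 lines: ivsne shhb upxgy eljk qfetd qpqa dsoh
Hunk 7: at line 1 remove [shhb] add [qypwl,jxj,fwuam] -> 9 lines: ivsne qypwl jxj fwuam upxgy eljk qfetd qpqa dsoh
Final line 4: fwuam

Answer: fwuam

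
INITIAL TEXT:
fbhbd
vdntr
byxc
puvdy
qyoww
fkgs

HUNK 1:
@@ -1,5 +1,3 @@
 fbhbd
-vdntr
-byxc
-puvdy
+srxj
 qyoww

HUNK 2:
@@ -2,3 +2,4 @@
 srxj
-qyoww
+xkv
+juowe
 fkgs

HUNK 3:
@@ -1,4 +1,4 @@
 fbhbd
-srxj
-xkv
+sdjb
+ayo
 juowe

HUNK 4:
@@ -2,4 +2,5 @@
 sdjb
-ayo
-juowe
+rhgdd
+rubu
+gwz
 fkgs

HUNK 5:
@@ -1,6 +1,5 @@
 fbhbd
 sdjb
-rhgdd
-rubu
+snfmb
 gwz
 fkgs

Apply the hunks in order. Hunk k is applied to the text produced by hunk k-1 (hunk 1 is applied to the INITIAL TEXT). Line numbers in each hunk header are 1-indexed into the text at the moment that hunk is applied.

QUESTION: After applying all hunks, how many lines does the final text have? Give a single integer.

Answer: 5

Derivation:
Hunk 1: at line 1 remove [vdntr,byxc,puvdy] add [srxj] -> 4 lines: fbhbd srxj qyoww fkgs
Hunk 2: at line 2 remove [qyoww] add [xkv,juowe] -> 5 lines: fbhbd srxj xkv juowe fkgs
Hunk 3: at line 1 remove [srxj,xkv] add [sdjb,ayo] -> 5 lines: fbhbd sdjb ayo juowe fkgs
Hunk 4: at line 2 remove [ayo,juowe] add [rhgdd,rubu,gwz] -> 6 lines: fbhbd sdjb rhgdd rubu gwz fkgs
Hunk 5: at line 1 remove [rhgdd,rubu] add [snfmb] -> 5 lines: fbhbd sdjb snfmb gwz fkgs
Final line count: 5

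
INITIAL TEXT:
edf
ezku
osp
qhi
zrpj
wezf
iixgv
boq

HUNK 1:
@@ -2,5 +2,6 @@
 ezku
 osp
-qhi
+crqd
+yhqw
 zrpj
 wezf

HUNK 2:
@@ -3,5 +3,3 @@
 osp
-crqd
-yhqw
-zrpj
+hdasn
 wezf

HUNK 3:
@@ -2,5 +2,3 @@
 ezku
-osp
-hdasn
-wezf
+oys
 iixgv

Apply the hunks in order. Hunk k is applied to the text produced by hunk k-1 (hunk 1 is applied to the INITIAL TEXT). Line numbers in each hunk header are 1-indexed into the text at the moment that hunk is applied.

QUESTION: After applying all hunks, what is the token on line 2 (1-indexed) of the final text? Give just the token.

Hunk 1: at line 2 remove [qhi] add [crqd,yhqw] -> 9 lines: edf ezku osp crqd yhqw zrpj wezf iixgv boq
Hunk 2: at line 3 remove [crqd,yhqw,zrpj] add [hdasn] -> 7 lines: edf ezku osp hdasn wezf iixgv boq
Hunk 3: at line 2 remove [osp,hdasn,wezf] add [oys] -> 5 lines: edf ezku oys iixgv boq
Final line 2: ezku

Answer: ezku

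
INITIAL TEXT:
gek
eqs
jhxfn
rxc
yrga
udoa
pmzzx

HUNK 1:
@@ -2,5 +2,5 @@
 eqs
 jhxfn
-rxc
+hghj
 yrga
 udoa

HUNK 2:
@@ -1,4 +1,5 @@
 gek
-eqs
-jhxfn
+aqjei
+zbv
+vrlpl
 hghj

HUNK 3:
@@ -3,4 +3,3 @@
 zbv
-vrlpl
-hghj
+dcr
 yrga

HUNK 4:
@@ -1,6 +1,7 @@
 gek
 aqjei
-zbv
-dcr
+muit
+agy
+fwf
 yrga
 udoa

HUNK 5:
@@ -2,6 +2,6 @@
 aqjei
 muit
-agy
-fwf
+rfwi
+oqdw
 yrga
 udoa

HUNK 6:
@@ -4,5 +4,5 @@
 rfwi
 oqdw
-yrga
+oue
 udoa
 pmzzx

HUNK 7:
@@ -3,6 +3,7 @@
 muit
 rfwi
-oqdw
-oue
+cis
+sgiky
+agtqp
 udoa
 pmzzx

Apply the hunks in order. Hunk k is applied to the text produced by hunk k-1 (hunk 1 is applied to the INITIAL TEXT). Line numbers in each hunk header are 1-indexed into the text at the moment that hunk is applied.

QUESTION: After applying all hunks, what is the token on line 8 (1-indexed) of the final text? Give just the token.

Answer: udoa

Derivation:
Hunk 1: at line 2 remove [rxc] add [hghj] -> 7 lines: gek eqs jhxfn hghj yrga udoa pmzzx
Hunk 2: at line 1 remove [eqs,jhxfn] add [aqjei,zbv,vrlpl] -> 8 lines: gek aqjei zbv vrlpl hghj yrga udoa pmzzx
Hunk 3: at line 3 remove [vrlpl,hghj] add [dcr] -> 7 lines: gek aqjei zbv dcr yrga udoa pmzzx
Hunk 4: at line 1 remove [zbv,dcr] add [muit,agy,fwf] -> 8 lines: gek aqjei muit agy fwf yrga udoa pmzzx
Hunk 5: at line 2 remove [agy,fwf] add [rfwi,oqdw] -> 8 lines: gek aqjei muit rfwi oqdw yrga udoa pmzzx
Hunk 6: at line 4 remove [yrga] add [oue] -> 8 lines: gek aqjei muit rfwi oqdw oue udoa pmzzx
Hunk 7: at line 3 remove [oqdw,oue] add [cis,sgiky,agtqp] -> 9 lines: gek aqjei muit rfwi cis sgiky agtqp udoa pmzzx
Final line 8: udoa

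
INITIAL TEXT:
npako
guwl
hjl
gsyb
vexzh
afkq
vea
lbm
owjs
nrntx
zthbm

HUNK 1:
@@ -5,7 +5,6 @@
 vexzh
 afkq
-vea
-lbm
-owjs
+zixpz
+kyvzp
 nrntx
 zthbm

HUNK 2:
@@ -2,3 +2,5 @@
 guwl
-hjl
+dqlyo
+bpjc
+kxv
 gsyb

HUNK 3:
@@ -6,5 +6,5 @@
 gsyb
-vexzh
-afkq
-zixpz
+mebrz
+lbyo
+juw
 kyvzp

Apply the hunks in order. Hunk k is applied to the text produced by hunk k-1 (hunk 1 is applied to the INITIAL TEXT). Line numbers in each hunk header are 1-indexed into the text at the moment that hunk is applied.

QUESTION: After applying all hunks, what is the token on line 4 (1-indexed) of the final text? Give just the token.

Hunk 1: at line 5 remove [vea,lbm,owjs] add [zixpz,kyvzp] -> 10 lines: npako guwl hjl gsyb vexzh afkq zixpz kyvzp nrntx zthbm
Hunk 2: at line 2 remove [hjl] add [dqlyo,bpjc,kxv] -> 12 lines: npako guwl dqlyo bpjc kxv gsyb vexzh afkq zixpz kyvzp nrntx zthbm
Hunk 3: at line 6 remove [vexzh,afkq,zixpz] add [mebrz,lbyo,juw] -> 12 lines: npako guwl dqlyo bpjc kxv gsyb mebrz lbyo juw kyvzp nrntx zthbm
Final line 4: bpjc

Answer: bpjc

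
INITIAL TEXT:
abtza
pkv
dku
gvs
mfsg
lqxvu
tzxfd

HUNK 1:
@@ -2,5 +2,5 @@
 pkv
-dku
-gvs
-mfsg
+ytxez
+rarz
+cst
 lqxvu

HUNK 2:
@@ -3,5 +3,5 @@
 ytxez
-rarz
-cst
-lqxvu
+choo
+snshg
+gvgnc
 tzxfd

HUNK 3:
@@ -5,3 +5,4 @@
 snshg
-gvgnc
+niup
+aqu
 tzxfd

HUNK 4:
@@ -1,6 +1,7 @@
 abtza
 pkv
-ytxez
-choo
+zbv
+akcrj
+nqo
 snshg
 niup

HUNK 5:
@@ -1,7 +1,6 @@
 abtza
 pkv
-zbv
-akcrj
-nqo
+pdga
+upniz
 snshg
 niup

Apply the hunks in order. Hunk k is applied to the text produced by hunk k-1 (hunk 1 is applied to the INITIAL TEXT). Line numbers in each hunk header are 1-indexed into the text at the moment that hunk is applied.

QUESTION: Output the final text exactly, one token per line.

Answer: abtza
pkv
pdga
upniz
snshg
niup
aqu
tzxfd

Derivation:
Hunk 1: at line 2 remove [dku,gvs,mfsg] add [ytxez,rarz,cst] -> 7 lines: abtza pkv ytxez rarz cst lqxvu tzxfd
Hunk 2: at line 3 remove [rarz,cst,lqxvu] add [choo,snshg,gvgnc] -> 7 lines: abtza pkv ytxez choo snshg gvgnc tzxfd
Hunk 3: at line 5 remove [gvgnc] add [niup,aqu] -> 8 lines: abtza pkv ytxez choo snshg niup aqu tzxfd
Hunk 4: at line 1 remove [ytxez,choo] add [zbv,akcrj,nqo] -> 9 lines: abtza pkv zbv akcrj nqo snshg niup aqu tzxfd
Hunk 5: at line 1 remove [zbv,akcrj,nqo] add [pdga,upniz] -> 8 lines: abtza pkv pdga upniz snshg niup aqu tzxfd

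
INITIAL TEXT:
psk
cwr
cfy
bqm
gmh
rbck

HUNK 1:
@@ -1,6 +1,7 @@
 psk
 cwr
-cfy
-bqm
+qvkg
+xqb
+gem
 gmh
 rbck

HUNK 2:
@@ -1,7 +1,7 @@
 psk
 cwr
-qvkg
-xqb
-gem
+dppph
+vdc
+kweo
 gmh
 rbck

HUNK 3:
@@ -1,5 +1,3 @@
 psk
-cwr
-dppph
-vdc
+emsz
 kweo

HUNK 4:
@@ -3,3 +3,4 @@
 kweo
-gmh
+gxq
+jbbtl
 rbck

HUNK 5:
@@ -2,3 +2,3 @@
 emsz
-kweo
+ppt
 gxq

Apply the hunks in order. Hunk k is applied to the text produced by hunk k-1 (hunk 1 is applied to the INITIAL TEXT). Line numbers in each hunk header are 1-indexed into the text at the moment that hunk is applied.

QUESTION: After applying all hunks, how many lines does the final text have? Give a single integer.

Hunk 1: at line 1 remove [cfy,bqm] add [qvkg,xqb,gem] -> 7 lines: psk cwr qvkg xqb gem gmh rbck
Hunk 2: at line 1 remove [qvkg,xqb,gem] add [dppph,vdc,kweo] -> 7 lines: psk cwr dppph vdc kweo gmh rbck
Hunk 3: at line 1 remove [cwr,dppph,vdc] add [emsz] -> 5 lines: psk emsz kweo gmh rbck
Hunk 4: at line 3 remove [gmh] add [gxq,jbbtl] -> 6 lines: psk emsz kweo gxq jbbtl rbck
Hunk 5: at line 2 remove [kweo] add [ppt] -> 6 lines: psk emsz ppt gxq jbbtl rbck
Final line count: 6

Answer: 6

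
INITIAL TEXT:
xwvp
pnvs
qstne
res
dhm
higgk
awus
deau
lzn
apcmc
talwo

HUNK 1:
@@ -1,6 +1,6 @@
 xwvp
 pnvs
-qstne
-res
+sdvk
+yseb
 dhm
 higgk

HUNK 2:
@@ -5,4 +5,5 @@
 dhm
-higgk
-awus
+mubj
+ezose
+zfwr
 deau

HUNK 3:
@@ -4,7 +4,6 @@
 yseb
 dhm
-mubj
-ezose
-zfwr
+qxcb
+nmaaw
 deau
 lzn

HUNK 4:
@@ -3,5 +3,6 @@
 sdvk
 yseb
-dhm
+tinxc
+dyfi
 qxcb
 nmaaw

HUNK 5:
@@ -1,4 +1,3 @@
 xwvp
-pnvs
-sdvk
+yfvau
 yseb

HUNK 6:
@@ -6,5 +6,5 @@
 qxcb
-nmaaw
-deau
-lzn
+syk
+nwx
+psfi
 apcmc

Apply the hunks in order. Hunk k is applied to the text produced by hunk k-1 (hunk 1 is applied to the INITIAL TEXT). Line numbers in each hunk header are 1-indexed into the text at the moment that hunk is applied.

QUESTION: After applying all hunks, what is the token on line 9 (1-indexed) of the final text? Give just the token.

Hunk 1: at line 1 remove [qstne,res] add [sdvk,yseb] -> 11 lines: xwvp pnvs sdvk yseb dhm higgk awus deau lzn apcmc talwo
Hunk 2: at line 5 remove [higgk,awus] add [mubj,ezose,zfwr] -> 12 lines: xwvp pnvs sdvk yseb dhm mubj ezose zfwr deau lzn apcmc talwo
Hunk 3: at line 4 remove [mubj,ezose,zfwr] add [qxcb,nmaaw] -> 11 lines: xwvp pnvs sdvk yseb dhm qxcb nmaaw deau lzn apcmc talwo
Hunk 4: at line 3 remove [dhm] add [tinxc,dyfi] -> 12 lines: xwvp pnvs sdvk yseb tinxc dyfi qxcb nmaaw deau lzn apcmc talwo
Hunk 5: at line 1 remove [pnvs,sdvk] add [yfvau] -> 11 lines: xwvp yfvau yseb tinxc dyfi qxcb nmaaw deau lzn apcmc talwo
Hunk 6: at line 6 remove [nmaaw,deau,lzn] add [syk,nwx,psfi] -> 11 lines: xwvp yfvau yseb tinxc dyfi qxcb syk nwx psfi apcmc talwo
Final line 9: psfi

Answer: psfi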